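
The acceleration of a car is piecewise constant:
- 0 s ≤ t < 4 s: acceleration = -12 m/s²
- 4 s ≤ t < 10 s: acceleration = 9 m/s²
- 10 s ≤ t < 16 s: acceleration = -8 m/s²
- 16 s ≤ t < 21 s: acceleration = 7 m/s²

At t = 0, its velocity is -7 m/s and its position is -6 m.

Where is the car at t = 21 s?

-605.5 m

On each constant-a segment, Δv = aΔt and Δx = v₀Δt + ½aΔt²; chain segment to segment.
0–4 s: v starts -7 m/s; Δx = -7·4 + ½·-12·4² = -124 m; v ends -55 m/s.
4–10 s: v starts -55 m/s; Δx = -55·6 + ½·9·6² = -168 m; v ends -1 m/s.
10–16 s: v starts -1 m/s; Δx = -1·6 + ½·-8·6² = -150 m; v ends -49 m/s.
16–21 s: v starts -49 m/s; Δx = -49·5 + ½·7·5² = -157.5 m; v ends -14 m/s.
x(21) = -6 + Σ Δx = -605.5 m.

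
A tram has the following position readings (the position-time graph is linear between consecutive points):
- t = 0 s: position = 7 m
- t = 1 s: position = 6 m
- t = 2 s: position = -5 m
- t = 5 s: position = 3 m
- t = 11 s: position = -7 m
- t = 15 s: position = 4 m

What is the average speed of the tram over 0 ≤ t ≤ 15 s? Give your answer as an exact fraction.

Average speed = (total path length)/(elapsed time); on a piecewise-linear x-t graph the path length is Σ|Δx|.
0–1 s: |Δx| = |6 − 7| = 1 m
1–2 s: |Δx| = |-5 − 6| = 11 m
2–5 s: |Δx| = |3 − -5| = 8 m
5–11 s: |Δx| = |-7 − 3| = 10 m
11–15 s: |Δx| = |4 − -7| = 11 m
Total path = 41 m; average speed = 41/15 = 41/15 m/s.

41/15 m/s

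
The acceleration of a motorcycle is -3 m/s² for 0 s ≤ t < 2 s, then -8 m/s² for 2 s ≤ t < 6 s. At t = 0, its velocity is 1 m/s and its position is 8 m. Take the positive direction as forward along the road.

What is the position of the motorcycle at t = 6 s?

-80 m

On each constant-a segment, Δv = aΔt and Δx = v₀Δt + ½aΔt²; chain segment to segment.
0–2 s: v starts 1 m/s; Δx = 1·2 + ½·-3·2² = -4 m; v ends -5 m/s.
2–6 s: v starts -5 m/s; Δx = -5·4 + ½·-8·4² = -84 m; v ends -37 m/s.
x(6) = 8 + Σ Δx = -80 m.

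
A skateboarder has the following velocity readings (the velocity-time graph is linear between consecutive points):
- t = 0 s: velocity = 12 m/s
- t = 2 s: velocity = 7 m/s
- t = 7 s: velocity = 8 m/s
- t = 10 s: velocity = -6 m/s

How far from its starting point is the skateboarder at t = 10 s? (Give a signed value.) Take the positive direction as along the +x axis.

Displacement is the signed area under the v-t curve.
0–2 s: ½(12 + 7)(2) = 19 m
2–7 s: ½(7 + 8)(5) = 37.5 m
7–10 s: ½(8 + -6)(3) = 3 m
Net displacement = 59.5 m

59.5 m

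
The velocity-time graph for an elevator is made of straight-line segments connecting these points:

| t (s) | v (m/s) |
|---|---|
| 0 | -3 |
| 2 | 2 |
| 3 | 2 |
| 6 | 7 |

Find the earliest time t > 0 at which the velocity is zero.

t = 1.2 s

v changes sign on 0–2 s (from -3 to 2); the graph is linear there, so v = 0 at t = 0 + (3)·(2 − 0)/(2 − -3) = 1.2 s.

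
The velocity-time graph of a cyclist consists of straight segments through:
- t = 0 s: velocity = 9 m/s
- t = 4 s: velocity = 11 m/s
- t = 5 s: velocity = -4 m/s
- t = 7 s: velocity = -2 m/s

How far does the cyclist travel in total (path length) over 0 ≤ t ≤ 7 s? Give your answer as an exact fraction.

1517/30 m

Total distance travelled is ∫|v| dt — sum the magnitudes of each area piece.
0–4 s: |½(9 + 11)(4)| = 40 m
4–5 s: v = 0 at t = 71/15 s; triangle areas 121/30 + 8/15 = 137/30 m
5–7 s: |½(-4 + -2)(2)| = 6 m
Total distance = 1517/30 m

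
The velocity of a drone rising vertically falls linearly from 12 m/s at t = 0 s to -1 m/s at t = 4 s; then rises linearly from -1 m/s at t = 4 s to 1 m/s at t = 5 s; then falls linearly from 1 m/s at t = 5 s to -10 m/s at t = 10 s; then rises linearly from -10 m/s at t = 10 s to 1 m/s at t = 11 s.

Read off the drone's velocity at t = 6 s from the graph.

On 5–10 s the graph is linear from 1 to -10 m/s: v(6) = 1 + (-10 − 1)·(6 − 5)/(10 − 5) = -1.2 m/s.

-1.2 m/s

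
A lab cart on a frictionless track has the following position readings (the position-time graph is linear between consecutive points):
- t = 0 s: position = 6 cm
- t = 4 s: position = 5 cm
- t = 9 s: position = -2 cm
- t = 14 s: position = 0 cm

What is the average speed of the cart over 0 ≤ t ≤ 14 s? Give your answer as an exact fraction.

5/7 cm/s

Average speed = (total path length)/(elapsed time); on a piecewise-linear x-t graph the path length is Σ|Δx|.
0–4 s: |Δx| = |5 − 6| = 1 cm
4–9 s: |Δx| = |-2 − 5| = 7 cm
9–14 s: |Δx| = |0 − -2| = 2 cm
Total path = 10 cm; average speed = 10/14 = 5/7 cm/s.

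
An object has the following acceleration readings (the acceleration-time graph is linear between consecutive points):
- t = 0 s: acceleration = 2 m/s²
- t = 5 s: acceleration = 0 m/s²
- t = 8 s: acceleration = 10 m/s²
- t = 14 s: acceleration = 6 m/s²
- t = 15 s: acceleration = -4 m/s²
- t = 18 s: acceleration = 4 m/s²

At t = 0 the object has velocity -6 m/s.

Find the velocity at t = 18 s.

Δv equals the area under the a-t graph; then v = v₀ + Δv.
0–5 s: ½(2 + 0)(5) = 5 m/s
5–8 s: ½(0 + 10)(3) = 15 m/s
8–14 s: ½(10 + 6)(6) = 48 m/s
14–15 s: ½(6 + -4)(1) = 1 m/s
15–18 s: ½(-4 + 4)(3) = 0 m/s
Δv = 69 m/s, so v(18) = -6 + (69) = 63 m/s.

63 m/s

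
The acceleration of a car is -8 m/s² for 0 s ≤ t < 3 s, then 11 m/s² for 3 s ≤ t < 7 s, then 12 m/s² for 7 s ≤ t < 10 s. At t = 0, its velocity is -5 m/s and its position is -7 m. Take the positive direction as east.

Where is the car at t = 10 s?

13 m

On each constant-a segment, Δv = aΔt and Δx = v₀Δt + ½aΔt²; chain segment to segment.
0–3 s: v starts -5 m/s; Δx = -5·3 + ½·-8·3² = -51 m; v ends -29 m/s.
3–7 s: v starts -29 m/s; Δx = -29·4 + ½·11·4² = -28 m; v ends 15 m/s.
7–10 s: v starts 15 m/s; Δx = 15·3 + ½·12·3² = 99 m; v ends 51 m/s.
x(10) = -7 + Σ Δx = 13 m.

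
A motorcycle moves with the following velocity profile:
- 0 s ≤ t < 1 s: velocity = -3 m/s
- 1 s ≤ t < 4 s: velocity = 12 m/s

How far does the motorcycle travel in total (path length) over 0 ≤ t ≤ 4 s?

39 m

Total distance travelled is ∫|v| dt — sum the magnitudes of each area piece.
0–1 s: |-3| × 1 = 3 m
1–4 s: |12| × 3 = 36 m
Total distance = 39 m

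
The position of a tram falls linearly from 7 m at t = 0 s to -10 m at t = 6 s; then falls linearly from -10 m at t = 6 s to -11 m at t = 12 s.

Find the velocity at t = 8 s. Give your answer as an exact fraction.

Velocity is the slope of the x-t graph on 6–12 s: (-11 − -10)/(12 − 6) = -1/6 m/s.

-1/6 m/s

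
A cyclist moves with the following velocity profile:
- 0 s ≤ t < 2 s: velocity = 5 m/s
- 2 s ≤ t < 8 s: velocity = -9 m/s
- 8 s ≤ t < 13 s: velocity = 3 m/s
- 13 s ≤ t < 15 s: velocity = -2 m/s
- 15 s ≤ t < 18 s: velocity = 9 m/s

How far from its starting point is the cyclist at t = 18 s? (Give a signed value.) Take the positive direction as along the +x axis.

-6 m

Net displacement equals the area under the velocity-time graph (areas below the axis count negative).
0–2 s: 5 × 2 = 10 m
2–8 s: -9 × 6 = -54 m
8–13 s: 3 × 5 = 15 m
13–15 s: -2 × 2 = -4 m
15–18 s: 9 × 3 = 27 m
Net displacement = -6 m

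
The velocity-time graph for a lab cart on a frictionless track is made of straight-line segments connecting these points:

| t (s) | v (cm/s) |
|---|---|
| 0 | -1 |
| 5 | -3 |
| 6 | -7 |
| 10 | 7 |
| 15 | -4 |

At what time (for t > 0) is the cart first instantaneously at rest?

v changes sign on 6–10 s (from -7 to 7); the graph is linear there, so v = 0 at t = 6 + (7)·(10 − 6)/(7 − -7) = 8 s.

t = 8 s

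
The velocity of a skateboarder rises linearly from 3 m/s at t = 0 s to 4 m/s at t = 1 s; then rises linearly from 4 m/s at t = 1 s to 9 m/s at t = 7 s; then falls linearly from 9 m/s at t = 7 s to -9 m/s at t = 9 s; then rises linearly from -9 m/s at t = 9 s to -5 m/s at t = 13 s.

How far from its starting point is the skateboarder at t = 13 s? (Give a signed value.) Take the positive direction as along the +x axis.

Displacement is the signed area under the v-t curve.
0–1 s: ½(3 + 4)(1) = 3.5 m
1–7 s: ½(4 + 9)(6) = 39 m
7–9 s: ½(9 + -9)(2) = 0 m
9–13 s: ½(-9 + -5)(4) = -28 m
Net displacement = 14.5 m

14.5 m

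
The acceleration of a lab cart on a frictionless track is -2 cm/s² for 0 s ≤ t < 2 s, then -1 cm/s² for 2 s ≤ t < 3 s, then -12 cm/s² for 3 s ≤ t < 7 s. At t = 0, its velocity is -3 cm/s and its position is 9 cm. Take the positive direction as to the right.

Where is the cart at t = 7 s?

On each constant-a segment, Δv = aΔt and Δx = v₀Δt + ½aΔt²; chain segment to segment.
0–2 s: v starts -3 cm/s; Δx = -3·2 + ½·-2·2² = -10 cm; v ends -7 cm/s.
2–3 s: v starts -7 cm/s; Δx = -7·1 + ½·-1·1² = -7.5 cm; v ends -8 cm/s.
3–7 s: v starts -8 cm/s; Δx = -8·4 + ½·-12·4² = -128 cm; v ends -56 cm/s.
x(7) = 9 + Σ Δx = -136.5 cm.

-136.5 cm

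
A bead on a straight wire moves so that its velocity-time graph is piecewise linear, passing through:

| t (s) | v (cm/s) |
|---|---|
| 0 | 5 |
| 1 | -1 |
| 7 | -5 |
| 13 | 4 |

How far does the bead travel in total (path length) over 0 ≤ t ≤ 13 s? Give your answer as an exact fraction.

Total distance travelled is ∫|v| dt — sum the magnitudes of each area piece.
0–1 s: v = 0 at t = 5/6 s; triangle areas 25/12 + 1/12 = 13/6 cm
1–7 s: |½(-1 + -5)(6)| = 18 cm
7–13 s: v = 0 at t = 31/3 s; triangle areas 25/3 + 16/3 = 41/3 cm
Total distance = 203/6 cm

203/6 cm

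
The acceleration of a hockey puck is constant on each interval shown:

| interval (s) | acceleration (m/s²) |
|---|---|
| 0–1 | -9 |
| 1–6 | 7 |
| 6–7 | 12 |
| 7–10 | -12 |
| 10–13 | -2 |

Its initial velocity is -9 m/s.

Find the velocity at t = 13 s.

-13 m/s

Δv equals the area under the a-t graph; then v = v₀ + Δv.
0–1 s: -9 × 1 = -9 m/s
1–6 s: 7 × 5 = 35 m/s
6–7 s: 12 × 1 = 12 m/s
7–10 s: -12 × 3 = -36 m/s
10–13 s: -2 × 3 = -6 m/s
Δv = -4 m/s, so v(13) = -9 + (-4) = -13 m/s.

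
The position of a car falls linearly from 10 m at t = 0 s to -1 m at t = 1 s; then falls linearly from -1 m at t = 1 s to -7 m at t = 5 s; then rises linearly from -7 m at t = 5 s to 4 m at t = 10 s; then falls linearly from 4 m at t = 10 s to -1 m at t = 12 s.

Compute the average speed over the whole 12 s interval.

Average speed = (total path length)/(elapsed time); on a piecewise-linear x-t graph the path length is Σ|Δx|.
0–1 s: |Δx| = |-1 − 10| = 11 m
1–5 s: |Δx| = |-7 − -1| = 6 m
5–10 s: |Δx| = |4 − -7| = 11 m
10–12 s: |Δx| = |-1 − 4| = 5 m
Total path = 33 m; average speed = 33/12 = 2.75 m/s.

2.75 m/s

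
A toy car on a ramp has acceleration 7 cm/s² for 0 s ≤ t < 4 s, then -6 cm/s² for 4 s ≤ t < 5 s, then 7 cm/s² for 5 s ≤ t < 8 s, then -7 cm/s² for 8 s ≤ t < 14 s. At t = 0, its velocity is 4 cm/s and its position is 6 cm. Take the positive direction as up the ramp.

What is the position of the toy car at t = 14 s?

On each constant-a segment, Δv = aΔt and Δx = v₀Δt + ½aΔt²; chain segment to segment.
0–4 s: v starts 4 cm/s; Δx = 4·4 + ½·7·4² = 72 cm; v ends 32 cm/s.
4–5 s: v starts 32 cm/s; Δx = 32·1 + ½·-6·1² = 29 cm; v ends 26 cm/s.
5–8 s: v starts 26 cm/s; Δx = 26·3 + ½·7·3² = 109.5 cm; v ends 47 cm/s.
8–14 s: v starts 47 cm/s; Δx = 47·6 + ½·-7·6² = 156 cm; v ends 5 cm/s.
x(14) = 6 + Σ Δx = 372.5 cm.

372.5 cm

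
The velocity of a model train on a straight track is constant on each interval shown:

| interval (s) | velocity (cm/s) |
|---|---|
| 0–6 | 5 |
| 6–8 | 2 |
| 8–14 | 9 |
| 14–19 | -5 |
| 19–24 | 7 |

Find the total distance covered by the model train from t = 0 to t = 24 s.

Total distance travelled is ∫|v| dt — sum the magnitudes of each area piece.
0–6 s: |5| × 6 = 30 cm
6–8 s: |2| × 2 = 4 cm
8–14 s: |9| × 6 = 54 cm
14–19 s: |-5| × 5 = 25 cm
19–24 s: |7| × 5 = 35 cm
Total distance = 148 cm

148 cm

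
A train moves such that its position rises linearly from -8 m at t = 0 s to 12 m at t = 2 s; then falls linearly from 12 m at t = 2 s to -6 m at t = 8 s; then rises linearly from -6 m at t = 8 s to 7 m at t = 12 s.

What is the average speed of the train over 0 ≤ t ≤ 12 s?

4.25 m/s

Average speed = (total path length)/(elapsed time); on a piecewise-linear x-t graph the path length is Σ|Δx|.
0–2 s: |Δx| = |12 − -8| = 20 m
2–8 s: |Δx| = |-6 − 12| = 18 m
8–12 s: |Δx| = |7 − -6| = 13 m
Total path = 51 m; average speed = 51/12 = 4.25 m/s.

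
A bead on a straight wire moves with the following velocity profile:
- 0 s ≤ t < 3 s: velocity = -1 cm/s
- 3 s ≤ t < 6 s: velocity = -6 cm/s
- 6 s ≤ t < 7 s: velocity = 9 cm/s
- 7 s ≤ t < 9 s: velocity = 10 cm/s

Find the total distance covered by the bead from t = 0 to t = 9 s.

50 cm

Distance (not displacement) is the total path length: add the absolute areas under v-t.
0–3 s: |-1| × 3 = 3 cm
3–6 s: |-6| × 3 = 18 cm
6–7 s: |9| × 1 = 9 cm
7–9 s: |10| × 2 = 20 cm
Total distance = 50 cm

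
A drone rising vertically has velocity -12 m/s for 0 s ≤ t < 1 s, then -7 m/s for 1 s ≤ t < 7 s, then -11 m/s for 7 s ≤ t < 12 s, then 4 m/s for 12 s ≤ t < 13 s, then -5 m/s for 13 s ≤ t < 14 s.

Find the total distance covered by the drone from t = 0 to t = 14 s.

Distance (not displacement) is the total path length: add the absolute areas under v-t.
0–1 s: |-12| × 1 = 12 m
1–7 s: |-7| × 6 = 42 m
7–12 s: |-11| × 5 = 55 m
12–13 s: |4| × 1 = 4 m
13–14 s: |-5| × 1 = 5 m
Total distance = 118 m

118 m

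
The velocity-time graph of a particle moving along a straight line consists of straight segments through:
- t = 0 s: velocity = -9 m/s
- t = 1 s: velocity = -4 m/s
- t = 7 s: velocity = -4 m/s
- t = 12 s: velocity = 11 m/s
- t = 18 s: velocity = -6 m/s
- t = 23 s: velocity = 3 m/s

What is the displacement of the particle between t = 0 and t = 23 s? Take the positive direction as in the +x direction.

-5.5 m

Displacement is the signed area under the v-t curve.
0–1 s: ½(-9 + -4)(1) = -6.5 m
1–7 s: -4 × 6 = -24 m
7–12 s: ½(-4 + 11)(5) = 17.5 m
12–18 s: ½(11 + -6)(6) = 15 m
18–23 s: ½(-6 + 3)(5) = -7.5 m
Net displacement = -5.5 m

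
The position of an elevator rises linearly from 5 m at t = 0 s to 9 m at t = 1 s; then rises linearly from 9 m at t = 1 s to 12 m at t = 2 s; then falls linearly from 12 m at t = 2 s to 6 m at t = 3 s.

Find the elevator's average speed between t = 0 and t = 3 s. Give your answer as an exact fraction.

Average speed = (total path length)/(elapsed time); on a piecewise-linear x-t graph the path length is Σ|Δx|.
0–1 s: |Δx| = |9 − 5| = 4 m
1–2 s: |Δx| = |12 − 9| = 3 m
2–3 s: |Δx| = |6 − 12| = 6 m
Total path = 13 m; average speed = 13/3 = 13/3 m/s.

13/3 m/s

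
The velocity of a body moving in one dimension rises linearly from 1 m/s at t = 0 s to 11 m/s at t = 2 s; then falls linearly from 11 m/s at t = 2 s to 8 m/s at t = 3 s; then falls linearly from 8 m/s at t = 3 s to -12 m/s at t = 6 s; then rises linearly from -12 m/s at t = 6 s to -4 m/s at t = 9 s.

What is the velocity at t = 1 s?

6 m/s

On 0–2 s the graph is linear from 1 to 11 m/s: v(1) = 1 + (11 − 1)·(1 − 0)/(2 − 0) = 6 m/s.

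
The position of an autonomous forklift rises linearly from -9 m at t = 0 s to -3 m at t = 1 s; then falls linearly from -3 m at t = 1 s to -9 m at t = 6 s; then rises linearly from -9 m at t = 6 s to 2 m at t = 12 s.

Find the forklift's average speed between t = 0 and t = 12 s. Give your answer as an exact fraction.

Average speed = (total path length)/(elapsed time); on a piecewise-linear x-t graph the path length is Σ|Δx|.
0–1 s: |Δx| = |-3 − -9| = 6 m
1–6 s: |Δx| = |-9 − -3| = 6 m
6–12 s: |Δx| = |2 − -9| = 11 m
Total path = 23 m; average speed = 23/12 = 23/12 m/s.

23/12 m/s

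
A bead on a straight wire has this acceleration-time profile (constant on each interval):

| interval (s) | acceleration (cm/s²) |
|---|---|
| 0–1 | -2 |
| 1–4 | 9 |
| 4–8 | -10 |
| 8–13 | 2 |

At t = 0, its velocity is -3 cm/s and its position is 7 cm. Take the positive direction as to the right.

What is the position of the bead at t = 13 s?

On each constant-a segment, Δv = aΔt and Δx = v₀Δt + ½aΔt²; chain segment to segment.
0–1 s: v starts -3 cm/s; Δx = -3·1 + ½·-2·1² = -4 cm; v ends -5 cm/s.
1–4 s: v starts -5 cm/s; Δx = -5·3 + ½·9·3² = 25.5 cm; v ends 22 cm/s.
4–8 s: v starts 22 cm/s; Δx = 22·4 + ½·-10·4² = 8 cm; v ends -18 cm/s.
8–13 s: v starts -18 cm/s; Δx = -18·5 + ½·2·5² = -65 cm; v ends -8 cm/s.
x(13) = 7 + Σ Δx = -28.5 cm.

-28.5 cm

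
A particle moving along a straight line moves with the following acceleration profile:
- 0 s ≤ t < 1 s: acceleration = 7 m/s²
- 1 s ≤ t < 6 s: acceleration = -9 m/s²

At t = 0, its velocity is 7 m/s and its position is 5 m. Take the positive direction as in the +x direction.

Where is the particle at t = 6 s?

On each constant-a segment, Δv = aΔt and Δx = v₀Δt + ½aΔt²; chain segment to segment.
0–1 s: v starts 7 m/s; Δx = 7·1 + ½·7·1² = 10.5 m; v ends 14 m/s.
1–6 s: v starts 14 m/s; Δx = 14·5 + ½·-9·5² = -42.5 m; v ends -31 m/s.
x(6) = 5 + Σ Δx = -27 m.

-27 m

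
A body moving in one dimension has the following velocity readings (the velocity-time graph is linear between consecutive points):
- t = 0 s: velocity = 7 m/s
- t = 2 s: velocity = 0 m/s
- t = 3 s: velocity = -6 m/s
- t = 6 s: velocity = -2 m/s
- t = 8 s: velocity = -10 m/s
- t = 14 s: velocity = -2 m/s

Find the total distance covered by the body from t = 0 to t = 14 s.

70 m

Distance (not displacement) is the total path length: add the absolute areas under v-t.
0–2 s: |½(7 + 0)(2)| = 7 m
2–3 s: |½(0 + -6)(1)| = 3 m
3–6 s: |½(-6 + -2)(3)| = 12 m
6–8 s: |½(-2 + -10)(2)| = 12 m
8–14 s: |½(-10 + -2)(6)| = 36 m
Total distance = 70 m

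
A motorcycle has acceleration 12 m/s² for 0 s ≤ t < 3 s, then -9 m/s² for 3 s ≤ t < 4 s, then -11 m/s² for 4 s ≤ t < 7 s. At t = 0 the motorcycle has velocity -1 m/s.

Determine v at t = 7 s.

-7 m/s

Δv equals the area under the a-t graph; then v = v₀ + Δv.
0–3 s: 12 × 3 = 36 m/s
3–4 s: -9 × 1 = -9 m/s
4–7 s: -11 × 3 = -33 m/s
Δv = -6 m/s, so v(7) = -1 + (-6) = -7 m/s.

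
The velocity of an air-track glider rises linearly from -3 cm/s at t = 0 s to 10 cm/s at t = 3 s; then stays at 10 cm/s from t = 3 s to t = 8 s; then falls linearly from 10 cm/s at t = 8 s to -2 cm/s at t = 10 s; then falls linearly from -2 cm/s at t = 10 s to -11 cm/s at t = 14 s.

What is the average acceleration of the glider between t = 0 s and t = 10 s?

Average acceleration = Δv/Δt = (-2 − -3)/(10 − 0) = 0.1 cm/s².

0.1 cm/s²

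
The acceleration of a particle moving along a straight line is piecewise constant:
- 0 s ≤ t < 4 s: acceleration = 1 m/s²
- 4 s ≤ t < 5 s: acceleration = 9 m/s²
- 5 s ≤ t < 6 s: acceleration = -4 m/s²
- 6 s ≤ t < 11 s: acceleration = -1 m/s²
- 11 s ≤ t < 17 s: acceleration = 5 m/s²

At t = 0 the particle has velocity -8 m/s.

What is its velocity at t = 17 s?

Δv equals the area under the a-t graph; then v = v₀ + Δv.
0–4 s: 1 × 4 = 4 m/s
4–5 s: 9 × 1 = 9 m/s
5–6 s: -4 × 1 = -4 m/s
6–11 s: -1 × 5 = -5 m/s
11–17 s: 5 × 6 = 30 m/s
Δv = 34 m/s, so v(17) = -8 + (34) = 26 m/s.

26 m/s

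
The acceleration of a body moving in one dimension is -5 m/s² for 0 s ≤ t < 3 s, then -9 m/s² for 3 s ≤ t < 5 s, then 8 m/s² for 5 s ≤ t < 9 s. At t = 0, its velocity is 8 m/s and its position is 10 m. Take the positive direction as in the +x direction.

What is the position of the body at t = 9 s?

On each constant-a segment, Δv = aΔt and Δx = v₀Δt + ½aΔt²; chain segment to segment.
0–3 s: v starts 8 m/s; Δx = 8·3 + ½·-5·3² = 1.5 m; v ends -7 m/s.
3–5 s: v starts -7 m/s; Δx = -7·2 + ½·-9·2² = -32 m; v ends -25 m/s.
5–9 s: v starts -25 m/s; Δx = -25·4 + ½·8·4² = -36 m; v ends 7 m/s.
x(9) = 10 + Σ Δx = -56.5 m.

-56.5 m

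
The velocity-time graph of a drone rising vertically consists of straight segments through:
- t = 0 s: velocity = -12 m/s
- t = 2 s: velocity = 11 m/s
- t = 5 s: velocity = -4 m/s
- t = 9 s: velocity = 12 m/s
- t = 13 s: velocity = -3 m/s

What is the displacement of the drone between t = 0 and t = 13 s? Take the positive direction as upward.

Displacement is the signed area under the v-t curve.
0–2 s: ½(-12 + 11)(2) = -1 m
2–5 s: ½(11 + -4)(3) = 10.5 m
5–9 s: ½(-4 + 12)(4) = 16 m
9–13 s: ½(12 + -3)(4) = 18 m
Net displacement = 43.5 m

43.5 m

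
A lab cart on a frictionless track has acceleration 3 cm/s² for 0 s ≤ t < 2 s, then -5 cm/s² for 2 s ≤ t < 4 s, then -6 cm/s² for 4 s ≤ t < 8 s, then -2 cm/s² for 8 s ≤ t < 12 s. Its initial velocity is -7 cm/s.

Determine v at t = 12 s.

-43 cm/s

Δv equals the area under the a-t graph; then v = v₀ + Δv.
0–2 s: 3 × 2 = 6 cm/s
2–4 s: -5 × 2 = -10 cm/s
4–8 s: -6 × 4 = -24 cm/s
8–12 s: -2 × 4 = -8 cm/s
Δv = -36 cm/s, so v(12) = -7 + (-36) = -43 cm/s.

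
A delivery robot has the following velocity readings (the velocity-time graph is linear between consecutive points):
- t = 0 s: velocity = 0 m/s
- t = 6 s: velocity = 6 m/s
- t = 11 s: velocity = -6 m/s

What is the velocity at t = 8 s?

On 6–11 s the graph is linear from 6 to -6 m/s: v(8) = 6 + (-6 − 6)·(8 − 6)/(11 − 6) = 1.2 m/s.

1.2 m/s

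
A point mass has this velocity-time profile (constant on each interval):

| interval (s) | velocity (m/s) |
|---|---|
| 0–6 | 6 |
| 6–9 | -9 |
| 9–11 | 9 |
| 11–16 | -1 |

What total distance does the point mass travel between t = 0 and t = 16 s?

Total distance travelled is ∫|v| dt — sum the magnitudes of each area piece.
0–6 s: |6| × 6 = 36 m
6–9 s: |-9| × 3 = 27 m
9–11 s: |9| × 2 = 18 m
11–16 s: |-1| × 5 = 5 m
Total distance = 86 m

86 m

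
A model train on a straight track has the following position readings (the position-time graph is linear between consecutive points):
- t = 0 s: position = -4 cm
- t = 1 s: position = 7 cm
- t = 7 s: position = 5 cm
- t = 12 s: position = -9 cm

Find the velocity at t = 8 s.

-2.8 cm/s

Velocity is the slope of the x-t graph on 7–12 s: (-9 − 5)/(12 − 7) = -2.8 cm/s.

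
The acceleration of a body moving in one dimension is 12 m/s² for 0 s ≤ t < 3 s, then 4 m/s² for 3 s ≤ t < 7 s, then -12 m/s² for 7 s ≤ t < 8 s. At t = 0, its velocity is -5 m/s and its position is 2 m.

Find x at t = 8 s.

238 m

On each constant-a segment, Δv = aΔt and Δx = v₀Δt + ½aΔt²; chain segment to segment.
0–3 s: v starts -5 m/s; Δx = -5·3 + ½·12·3² = 39 m; v ends 31 m/s.
3–7 s: v starts 31 m/s; Δx = 31·4 + ½·4·4² = 156 m; v ends 47 m/s.
7–8 s: v starts 47 m/s; Δx = 47·1 + ½·-12·1² = 41 m; v ends 35 m/s.
x(8) = 2 + Σ Δx = 238 m.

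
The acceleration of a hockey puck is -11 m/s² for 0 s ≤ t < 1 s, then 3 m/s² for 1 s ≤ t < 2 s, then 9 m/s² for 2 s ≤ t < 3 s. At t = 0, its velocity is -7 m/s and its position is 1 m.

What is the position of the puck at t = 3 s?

On each constant-a segment, Δv = aΔt and Δx = v₀Δt + ½aΔt²; chain segment to segment.
0–1 s: v starts -7 m/s; Δx = -7·1 + ½·-11·1² = -12.5 m; v ends -18 m/s.
1–2 s: v starts -18 m/s; Δx = -18·1 + ½·3·1² = -16.5 m; v ends -15 m/s.
2–3 s: v starts -15 m/s; Δx = -15·1 + ½·9·1² = -10.5 m; v ends -6 m/s.
x(3) = 1 + Σ Δx = -38.5 m.

-38.5 m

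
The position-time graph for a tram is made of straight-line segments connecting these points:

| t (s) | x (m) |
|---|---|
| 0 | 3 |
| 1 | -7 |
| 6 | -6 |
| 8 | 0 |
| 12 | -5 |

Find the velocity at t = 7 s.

3 m/s

Velocity is the slope of the x-t graph on 6–8 s: (0 − -6)/(8 − 6) = 3 m/s.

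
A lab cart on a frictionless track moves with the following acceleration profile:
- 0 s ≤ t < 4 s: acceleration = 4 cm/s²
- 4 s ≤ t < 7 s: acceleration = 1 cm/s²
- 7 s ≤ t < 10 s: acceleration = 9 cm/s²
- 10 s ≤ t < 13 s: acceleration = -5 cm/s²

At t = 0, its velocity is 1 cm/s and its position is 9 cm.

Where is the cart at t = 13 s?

On each constant-a segment, Δv = aΔt and Δx = v₀Δt + ½aΔt²; chain segment to segment.
0–4 s: v starts 1 cm/s; Δx = 1·4 + ½·4·4² = 36 cm; v ends 17 cm/s.
4–7 s: v starts 17 cm/s; Δx = 17·3 + ½·1·3² = 55.5 cm; v ends 20 cm/s.
7–10 s: v starts 20 cm/s; Δx = 20·3 + ½·9·3² = 100.5 cm; v ends 47 cm/s.
10–13 s: v starts 47 cm/s; Δx = 47·3 + ½·-5·3² = 118.5 cm; v ends 32 cm/s.
x(13) = 9 + Σ Δx = 319.5 cm.

319.5 cm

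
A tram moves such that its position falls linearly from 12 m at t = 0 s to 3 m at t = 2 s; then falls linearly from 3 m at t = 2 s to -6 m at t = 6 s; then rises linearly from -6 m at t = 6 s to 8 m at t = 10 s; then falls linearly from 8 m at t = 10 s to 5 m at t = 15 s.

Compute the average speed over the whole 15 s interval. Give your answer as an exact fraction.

7/3 m/s

Average speed = (total path length)/(elapsed time); on a piecewise-linear x-t graph the path length is Σ|Δx|.
0–2 s: |Δx| = |3 − 12| = 9 m
2–6 s: |Δx| = |-6 − 3| = 9 m
6–10 s: |Δx| = |8 − -6| = 14 m
10–15 s: |Δx| = |5 − 8| = 3 m
Total path = 35 m; average speed = 35/15 = 7/3 m/s.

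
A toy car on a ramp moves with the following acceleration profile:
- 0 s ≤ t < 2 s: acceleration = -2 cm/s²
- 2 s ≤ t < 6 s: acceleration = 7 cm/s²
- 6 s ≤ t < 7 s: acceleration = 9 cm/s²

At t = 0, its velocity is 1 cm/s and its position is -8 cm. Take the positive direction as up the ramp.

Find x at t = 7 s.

On each constant-a segment, Δv = aΔt and Δx = v₀Δt + ½aΔt²; chain segment to segment.
0–2 s: v starts 1 cm/s; Δx = 1·2 + ½·-2·2² = -2 cm; v ends -3 cm/s.
2–6 s: v starts -3 cm/s; Δx = -3·4 + ½·7·4² = 44 cm; v ends 25 cm/s.
6–7 s: v starts 25 cm/s; Δx = 25·1 + ½·9·1² = 29.5 cm; v ends 34 cm/s.
x(7) = -8 + Σ Δx = 63.5 cm.

63.5 cm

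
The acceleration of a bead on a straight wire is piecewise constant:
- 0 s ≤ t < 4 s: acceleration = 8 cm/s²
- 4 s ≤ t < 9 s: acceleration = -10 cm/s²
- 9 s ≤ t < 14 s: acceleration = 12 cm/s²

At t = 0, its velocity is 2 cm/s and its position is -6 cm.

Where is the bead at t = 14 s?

181 cm

On each constant-a segment, Δv = aΔt and Δx = v₀Δt + ½aΔt²; chain segment to segment.
0–4 s: v starts 2 cm/s; Δx = 2·4 + ½·8·4² = 72 cm; v ends 34 cm/s.
4–9 s: v starts 34 cm/s; Δx = 34·5 + ½·-10·5² = 45 cm; v ends -16 cm/s.
9–14 s: v starts -16 cm/s; Δx = -16·5 + ½·12·5² = 70 cm; v ends 44 cm/s.
x(14) = -6 + Σ Δx = 181 cm.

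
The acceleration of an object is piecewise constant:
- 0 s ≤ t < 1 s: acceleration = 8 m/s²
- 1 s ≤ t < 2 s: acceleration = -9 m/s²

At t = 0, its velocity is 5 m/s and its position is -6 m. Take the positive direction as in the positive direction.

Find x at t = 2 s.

11.5 m

On each constant-a segment, Δv = aΔt and Δx = v₀Δt + ½aΔt²; chain segment to segment.
0–1 s: v starts 5 m/s; Δx = 5·1 + ½·8·1² = 9 m; v ends 13 m/s.
1–2 s: v starts 13 m/s; Δx = 13·1 + ½·-9·1² = 8.5 m; v ends 4 m/s.
x(2) = -6 + Σ Δx = 11.5 m.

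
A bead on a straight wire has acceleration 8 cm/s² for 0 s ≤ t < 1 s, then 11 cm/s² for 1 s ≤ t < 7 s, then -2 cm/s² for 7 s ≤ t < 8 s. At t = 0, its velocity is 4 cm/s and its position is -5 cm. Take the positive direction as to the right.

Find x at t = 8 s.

350 cm

On each constant-a segment, Δv = aΔt and Δx = v₀Δt + ½aΔt²; chain segment to segment.
0–1 s: v starts 4 cm/s; Δx = 4·1 + ½·8·1² = 8 cm; v ends 12 cm/s.
1–7 s: v starts 12 cm/s; Δx = 12·6 + ½·11·6² = 270 cm; v ends 78 cm/s.
7–8 s: v starts 78 cm/s; Δx = 78·1 + ½·-2·1² = 77 cm; v ends 76 cm/s.
x(8) = -5 + Σ Δx = 350 cm.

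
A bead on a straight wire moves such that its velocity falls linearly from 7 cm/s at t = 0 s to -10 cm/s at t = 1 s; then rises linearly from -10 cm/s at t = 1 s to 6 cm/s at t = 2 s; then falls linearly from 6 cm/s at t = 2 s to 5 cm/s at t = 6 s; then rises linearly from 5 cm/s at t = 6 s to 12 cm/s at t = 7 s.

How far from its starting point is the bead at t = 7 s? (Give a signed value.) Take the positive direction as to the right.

Net displacement equals the area under the velocity-time graph (areas below the axis count negative).
0–1 s: ½(7 + -10)(1) = -1.5 cm
1–2 s: ½(-10 + 6)(1) = -2 cm
2–6 s: ½(6 + 5)(4) = 22 cm
6–7 s: ½(5 + 12)(1) = 8.5 cm
Net displacement = 27 cm

27 cm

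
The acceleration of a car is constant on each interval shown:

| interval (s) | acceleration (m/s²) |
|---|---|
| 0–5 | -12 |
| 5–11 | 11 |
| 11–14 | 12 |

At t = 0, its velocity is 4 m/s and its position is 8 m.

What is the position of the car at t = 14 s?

On each constant-a segment, Δv = aΔt and Δx = v₀Δt + ½aΔt²; chain segment to segment.
0–5 s: v starts 4 m/s; Δx = 4·5 + ½·-12·5² = -130 m; v ends -56 m/s.
5–11 s: v starts -56 m/s; Δx = -56·6 + ½·11·6² = -138 m; v ends 10 m/s.
11–14 s: v starts 10 m/s; Δx = 10·3 + ½·12·3² = 84 m; v ends 46 m/s.
x(14) = 8 + Σ Δx = -176 m.

-176 m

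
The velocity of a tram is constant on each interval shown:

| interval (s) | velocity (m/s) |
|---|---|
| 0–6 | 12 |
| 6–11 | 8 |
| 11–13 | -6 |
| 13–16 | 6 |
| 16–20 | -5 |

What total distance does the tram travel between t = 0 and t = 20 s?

162 m

Distance (not displacement) is the total path length: add the absolute areas under v-t.
0–6 s: |12| × 6 = 72 m
6–11 s: |8| × 5 = 40 m
11–13 s: |-6| × 2 = 12 m
13–16 s: |6| × 3 = 18 m
16–20 s: |-5| × 4 = 20 m
Total distance = 162 m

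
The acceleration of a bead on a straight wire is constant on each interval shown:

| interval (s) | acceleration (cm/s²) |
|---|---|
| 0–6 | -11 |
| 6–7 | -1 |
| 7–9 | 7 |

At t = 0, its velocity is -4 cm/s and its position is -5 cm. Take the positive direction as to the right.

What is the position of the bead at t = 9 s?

On each constant-a segment, Δv = aΔt and Δx = v₀Δt + ½aΔt²; chain segment to segment.
0–6 s: v starts -4 cm/s; Δx = -4·6 + ½·-11·6² = -222 cm; v ends -70 cm/s.
6–7 s: v starts -70 cm/s; Δx = -70·1 + ½·-1·1² = -70.5 cm; v ends -71 cm/s.
7–9 s: v starts -71 cm/s; Δx = -71·2 + ½·7·2² = -128 cm; v ends -57 cm/s.
x(9) = -5 + Σ Δx = -425.5 cm.

-425.5 cm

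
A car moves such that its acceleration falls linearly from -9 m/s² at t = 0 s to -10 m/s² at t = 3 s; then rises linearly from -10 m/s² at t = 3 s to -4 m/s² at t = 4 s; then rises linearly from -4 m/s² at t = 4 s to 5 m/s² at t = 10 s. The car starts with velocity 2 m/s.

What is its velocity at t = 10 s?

Δv equals the area under the a-t graph; then v = v₀ + Δv.
0–3 s: ½(-9 + -10)(3) = -28.5 m/s
3–4 s: ½(-10 + -4)(1) = -7 m/s
4–10 s: ½(-4 + 5)(6) = 3 m/s
Δv = -32.5 m/s, so v(10) = 2 + (-32.5) = -30.5 m/s.

-30.5 m/s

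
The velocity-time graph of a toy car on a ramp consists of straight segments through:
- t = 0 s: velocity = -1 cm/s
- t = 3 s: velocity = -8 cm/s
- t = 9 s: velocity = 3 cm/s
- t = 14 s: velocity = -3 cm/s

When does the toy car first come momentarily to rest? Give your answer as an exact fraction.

v changes sign on 3–9 s (from -8 to 3); the graph is linear there, so v = 0 at t = 3 + (8)·(9 − 3)/(3 − -8) = 81/11 s.

t = 81/11 s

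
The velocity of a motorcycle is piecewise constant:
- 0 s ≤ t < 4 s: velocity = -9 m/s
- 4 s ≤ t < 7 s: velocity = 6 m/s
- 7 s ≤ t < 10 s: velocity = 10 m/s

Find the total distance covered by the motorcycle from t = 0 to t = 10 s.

84 m

Total distance travelled is ∫|v| dt — sum the magnitudes of each area piece.
0–4 s: |-9| × 4 = 36 m
4–7 s: |6| × 3 = 18 m
7–10 s: |10| × 3 = 30 m
Total distance = 84 m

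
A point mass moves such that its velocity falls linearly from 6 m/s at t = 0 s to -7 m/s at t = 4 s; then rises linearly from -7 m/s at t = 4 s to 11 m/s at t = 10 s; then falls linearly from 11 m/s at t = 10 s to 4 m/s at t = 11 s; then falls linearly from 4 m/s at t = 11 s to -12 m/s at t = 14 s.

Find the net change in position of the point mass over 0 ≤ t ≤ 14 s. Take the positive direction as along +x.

5.5 m

Displacement is the signed area under the v-t curve.
0–4 s: ½(6 + -7)(4) = -2 m
4–10 s: ½(-7 + 11)(6) = 12 m
10–11 s: ½(11 + 4)(1) = 7.5 m
11–14 s: ½(4 + -12)(3) = -12 m
Net displacement = 5.5 m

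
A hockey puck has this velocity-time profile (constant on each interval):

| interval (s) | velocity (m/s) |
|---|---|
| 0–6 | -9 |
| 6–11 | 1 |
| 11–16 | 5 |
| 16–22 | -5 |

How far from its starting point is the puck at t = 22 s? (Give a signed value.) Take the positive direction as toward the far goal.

-54 m

Net displacement equals the area under the velocity-time graph (areas below the axis count negative).
0–6 s: -9 × 6 = -54 m
6–11 s: 1 × 5 = 5 m
11–16 s: 5 × 5 = 25 m
16–22 s: -5 × 6 = -30 m
Net displacement = -54 m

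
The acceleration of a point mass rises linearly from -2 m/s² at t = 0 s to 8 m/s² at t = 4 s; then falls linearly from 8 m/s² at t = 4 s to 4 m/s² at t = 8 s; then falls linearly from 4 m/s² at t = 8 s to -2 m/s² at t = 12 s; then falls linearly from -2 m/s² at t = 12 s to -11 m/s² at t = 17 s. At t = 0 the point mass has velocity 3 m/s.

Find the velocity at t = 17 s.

10.5 m/s

Δv equals the area under the a-t graph; then v = v₀ + Δv.
0–4 s: ½(-2 + 8)(4) = 12 m/s
4–8 s: ½(8 + 4)(4) = 24 m/s
8–12 s: ½(4 + -2)(4) = 4 m/s
12–17 s: ½(-2 + -11)(5) = -32.5 m/s
Δv = 7.5 m/s, so v(17) = 3 + (7.5) = 10.5 m/s.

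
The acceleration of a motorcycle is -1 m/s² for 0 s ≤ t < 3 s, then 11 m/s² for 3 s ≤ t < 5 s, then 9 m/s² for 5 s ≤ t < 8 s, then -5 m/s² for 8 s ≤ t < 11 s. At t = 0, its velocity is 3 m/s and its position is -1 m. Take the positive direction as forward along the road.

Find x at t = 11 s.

256.5 m

On each constant-a segment, Δv = aΔt and Δx = v₀Δt + ½aΔt²; chain segment to segment.
0–3 s: v starts 3 m/s; Δx = 3·3 + ½·-1·3² = 4.5 m; v ends 0 m/s.
3–5 s: v starts 0 m/s; Δx = 0·2 + ½·11·2² = 22 m; v ends 22 m/s.
5–8 s: v starts 22 m/s; Δx = 22·3 + ½·9·3² = 106.5 m; v ends 49 m/s.
8–11 s: v starts 49 m/s; Δx = 49·3 + ½·-5·3² = 124.5 m; v ends 34 m/s.
x(11) = -1 + Σ Δx = 256.5 m.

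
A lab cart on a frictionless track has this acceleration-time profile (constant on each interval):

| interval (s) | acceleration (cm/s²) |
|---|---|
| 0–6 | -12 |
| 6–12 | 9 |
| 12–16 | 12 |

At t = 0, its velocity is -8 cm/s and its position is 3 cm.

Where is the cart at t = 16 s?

On each constant-a segment, Δv = aΔt and Δx = v₀Δt + ½aΔt²; chain segment to segment.
0–6 s: v starts -8 cm/s; Δx = -8·6 + ½·-12·6² = -264 cm; v ends -80 cm/s.
6–12 s: v starts -80 cm/s; Δx = -80·6 + ½·9·6² = -318 cm; v ends -26 cm/s.
12–16 s: v starts -26 cm/s; Δx = -26·4 + ½·12·4² = -8 cm; v ends 22 cm/s.
x(16) = 3 + Σ Δx = -587 cm.

-587 cm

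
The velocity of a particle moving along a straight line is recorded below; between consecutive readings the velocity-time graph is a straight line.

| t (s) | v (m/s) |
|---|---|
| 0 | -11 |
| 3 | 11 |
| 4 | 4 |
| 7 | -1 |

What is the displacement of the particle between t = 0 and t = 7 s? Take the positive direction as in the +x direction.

Net displacement equals the area under the velocity-time graph (areas below the axis count negative).
0–3 s: ½(-11 + 11)(3) = 0 m
3–4 s: ½(11 + 4)(1) = 7.5 m
4–7 s: ½(4 + -1)(3) = 4.5 m
Net displacement = 12 m

12 m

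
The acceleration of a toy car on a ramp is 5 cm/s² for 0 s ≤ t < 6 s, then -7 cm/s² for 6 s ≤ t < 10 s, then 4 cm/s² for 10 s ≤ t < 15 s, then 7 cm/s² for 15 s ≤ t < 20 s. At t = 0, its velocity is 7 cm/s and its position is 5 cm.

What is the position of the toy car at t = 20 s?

556.5 cm

On each constant-a segment, Δv = aΔt and Δx = v₀Δt + ½aΔt²; chain segment to segment.
0–6 s: v starts 7 cm/s; Δx = 7·6 + ½·5·6² = 132 cm; v ends 37 cm/s.
6–10 s: v starts 37 cm/s; Δx = 37·4 + ½·-7·4² = 92 cm; v ends 9 cm/s.
10–15 s: v starts 9 cm/s; Δx = 9·5 + ½·4·5² = 95 cm; v ends 29 cm/s.
15–20 s: v starts 29 cm/s; Δx = 29·5 + ½·7·5² = 232.5 cm; v ends 64 cm/s.
x(20) = 5 + Σ Δx = 556.5 cm.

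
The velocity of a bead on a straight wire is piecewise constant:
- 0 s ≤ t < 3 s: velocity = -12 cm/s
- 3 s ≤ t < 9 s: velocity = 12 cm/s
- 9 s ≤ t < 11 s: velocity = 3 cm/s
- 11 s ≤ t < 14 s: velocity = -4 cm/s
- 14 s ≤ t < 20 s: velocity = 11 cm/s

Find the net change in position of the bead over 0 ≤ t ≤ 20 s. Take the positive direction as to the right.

96 cm

Net displacement equals the area under the velocity-time graph (areas below the axis count negative).
0–3 s: -12 × 3 = -36 cm
3–9 s: 12 × 6 = 72 cm
9–11 s: 3 × 2 = 6 cm
11–14 s: -4 × 3 = -12 cm
14–20 s: 11 × 6 = 66 cm
Net displacement = 96 cm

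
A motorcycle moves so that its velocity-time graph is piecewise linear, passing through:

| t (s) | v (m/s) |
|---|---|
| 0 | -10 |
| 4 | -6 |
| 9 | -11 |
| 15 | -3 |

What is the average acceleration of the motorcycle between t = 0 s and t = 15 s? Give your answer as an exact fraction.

Average acceleration = Δv/Δt = (-3 − -10)/(15 − 0) = 7/15 m/s².

7/15 m/s²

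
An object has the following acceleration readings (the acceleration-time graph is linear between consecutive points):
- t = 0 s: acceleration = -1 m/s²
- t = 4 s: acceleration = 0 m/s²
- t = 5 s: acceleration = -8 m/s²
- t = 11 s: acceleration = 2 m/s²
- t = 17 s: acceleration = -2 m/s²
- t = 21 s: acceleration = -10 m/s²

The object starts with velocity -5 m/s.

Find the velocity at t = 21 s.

Δv equals the area under the a-t graph; then v = v₀ + Δv.
0–4 s: ½(-1 + 0)(4) = -2 m/s
4–5 s: ½(0 + -8)(1) = -4 m/s
5–11 s: ½(-8 + 2)(6) = -18 m/s
11–17 s: ½(2 + -2)(6) = 0 m/s
17–21 s: ½(-2 + -10)(4) = -24 m/s
Δv = -48 m/s, so v(21) = -5 + (-48) = -53 m/s.

-53 m/s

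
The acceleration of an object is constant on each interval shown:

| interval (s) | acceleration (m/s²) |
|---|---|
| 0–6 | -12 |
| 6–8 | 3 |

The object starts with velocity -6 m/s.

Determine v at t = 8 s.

-72 m/s

Δv equals the area under the a-t graph; then v = v₀ + Δv.
0–6 s: -12 × 6 = -72 m/s
6–8 s: 3 × 2 = 6 m/s
Δv = -66 m/s, so v(8) = -6 + (-66) = -72 m/s.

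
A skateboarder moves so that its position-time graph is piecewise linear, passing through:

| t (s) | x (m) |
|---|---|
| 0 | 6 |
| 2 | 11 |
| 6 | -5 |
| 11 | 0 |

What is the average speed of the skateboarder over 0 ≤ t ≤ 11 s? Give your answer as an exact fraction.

26/11 m/s

Average speed = (total path length)/(elapsed time); on a piecewise-linear x-t graph the path length is Σ|Δx|.
0–2 s: |Δx| = |11 − 6| = 5 m
2–6 s: |Δx| = |-5 − 11| = 16 m
6–11 s: |Δx| = |0 − -5| = 5 m
Total path = 26 m; average speed = 26/11 = 26/11 m/s.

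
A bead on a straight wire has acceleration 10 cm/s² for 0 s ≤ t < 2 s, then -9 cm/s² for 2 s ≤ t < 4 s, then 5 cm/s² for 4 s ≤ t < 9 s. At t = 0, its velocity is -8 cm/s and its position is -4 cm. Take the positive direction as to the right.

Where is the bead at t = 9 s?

38.5 cm

On each constant-a segment, Δv = aΔt and Δx = v₀Δt + ½aΔt²; chain segment to segment.
0–2 s: v starts -8 cm/s; Δx = -8·2 + ½·10·2² = 4 cm; v ends 12 cm/s.
2–4 s: v starts 12 cm/s; Δx = 12·2 + ½·-9·2² = 6 cm; v ends -6 cm/s.
4–9 s: v starts -6 cm/s; Δx = -6·5 + ½·5·5² = 32.5 cm; v ends 19 cm/s.
x(9) = -4 + Σ Δx = 38.5 cm.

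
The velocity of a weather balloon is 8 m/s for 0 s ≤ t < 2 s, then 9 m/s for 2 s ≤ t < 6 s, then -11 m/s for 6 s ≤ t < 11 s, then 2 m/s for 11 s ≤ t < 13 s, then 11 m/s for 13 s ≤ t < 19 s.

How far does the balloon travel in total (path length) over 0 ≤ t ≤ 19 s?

Distance (not displacement) is the total path length: add the absolute areas under v-t.
0–2 s: |8| × 2 = 16 m
2–6 s: |9| × 4 = 36 m
6–11 s: |-11| × 5 = 55 m
11–13 s: |2| × 2 = 4 m
13–19 s: |11| × 6 = 66 m
Total distance = 177 m

177 m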